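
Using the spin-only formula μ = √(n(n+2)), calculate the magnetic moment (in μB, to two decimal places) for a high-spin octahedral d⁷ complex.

3.87 μB

Configuration: t2g^5 e_g^2 → 3 unpaired electrons.
μ(spin-only) = √[3(3+2)] = √15 ≈ 3.87 μB.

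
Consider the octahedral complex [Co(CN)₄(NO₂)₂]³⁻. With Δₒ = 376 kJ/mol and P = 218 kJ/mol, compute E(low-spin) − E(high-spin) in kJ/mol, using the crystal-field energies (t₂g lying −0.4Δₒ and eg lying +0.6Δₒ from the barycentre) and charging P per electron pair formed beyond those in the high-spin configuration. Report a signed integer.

-316

Ligand charges: 4×(-1) from CN⁻ and 2×(-1) from NO₂⁻ sum to -6; with overall charge -3, Co is +3.
Group 9 minus oxidation state +3 gives a d⁶ configuration for Co³⁺.
High-spin d⁶ fills as t₂g⁴ eg² with CFSE 4(−0.4) + 2(+0.6) = -0.4Δₒ = -150 kJ/mol.
Low-spin t₂g⁶ eg⁰ gives -2.4Δₒ = -902 kJ/mol, but forming 2 extra pairs costs 2P = 436 kJ/mol, so E(LS) = -902 + 436 = -466 kJ/mol.
E(LS) − E(HS) = -466 − (-150) = -316 kJ/mol.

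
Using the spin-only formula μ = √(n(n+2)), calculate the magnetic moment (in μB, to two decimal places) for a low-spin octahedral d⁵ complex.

Configuration: t₂g⁵ eg⁰ → 1 unpaired electron.
μ(spin-only) = √[1(1+2)] = √3 ≈ 1.73 μB.

1.73 μB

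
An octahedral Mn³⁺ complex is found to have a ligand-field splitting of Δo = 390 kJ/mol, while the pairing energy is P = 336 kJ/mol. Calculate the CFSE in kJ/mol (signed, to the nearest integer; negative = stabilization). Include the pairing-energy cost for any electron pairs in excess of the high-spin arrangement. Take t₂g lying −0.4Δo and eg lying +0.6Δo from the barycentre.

Mn is in group 7, so Mn³⁺ is d⁴ (7 − 3 = 4).
Since Δo = 390 kJ/mol > P = 336 kJ/mol, the complex adopts the low-spin configuration.
Filling d⁴ accordingly: t₂g⁴ eg⁰.
Orbital CFSE = -1.6Δo = -1.6 × 390 = -624 kJ/mol.
Excess pairs vs high-spin: 1 − 0 = 1; pairing cost = +336 kJ/mol.
Net CFSE = -624 + 336 = -288 kJ/mol.

-288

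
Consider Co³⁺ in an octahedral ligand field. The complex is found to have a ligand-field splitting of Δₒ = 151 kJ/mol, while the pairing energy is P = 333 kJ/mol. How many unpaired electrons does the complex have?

Co sits in group 9; removing 3 electrons leaves Co³⁺ with 9 − 3 = 6 d electrons.
Here Δₒ < P (151 < 333), so the high-spin state is favoured.
Filling d⁶ accordingly: t2g^4 e_g^2.
Unpaired electrons: 4.

4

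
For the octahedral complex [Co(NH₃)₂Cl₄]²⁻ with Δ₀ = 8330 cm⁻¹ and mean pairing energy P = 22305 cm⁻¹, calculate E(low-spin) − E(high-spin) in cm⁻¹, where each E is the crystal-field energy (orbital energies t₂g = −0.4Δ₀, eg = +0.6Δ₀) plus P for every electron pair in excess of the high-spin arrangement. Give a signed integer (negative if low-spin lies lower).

Ligand charges: 2×(+0) from NH₃ and 4×(-1) from Cl⁻ sum to -4; with overall charge -2, Co is +2.
Co is in group 9, so Co²⁺ is d⁷ (9 − 2 = 7).
High-spin: t₂g⁵ eg², CFSE = -0.8Δ₀ = -6664 cm⁻¹.
Low-spin t₂g⁶ eg¹ gives -1.8Δ₀ = -14994 cm⁻¹, but forming 1 extra pair costs 1P = 22305 cm⁻¹, so E(LS) = -14994 + 22305 = 7311 cm⁻¹.
Thus E(LS) − E(HS) = 13975 cm⁻¹.

13975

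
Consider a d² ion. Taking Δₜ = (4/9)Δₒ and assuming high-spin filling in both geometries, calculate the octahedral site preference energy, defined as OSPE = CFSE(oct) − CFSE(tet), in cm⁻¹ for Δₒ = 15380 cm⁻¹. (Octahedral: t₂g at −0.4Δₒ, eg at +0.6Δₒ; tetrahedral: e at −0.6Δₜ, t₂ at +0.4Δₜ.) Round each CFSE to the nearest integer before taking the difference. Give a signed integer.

Octahedral high-spin t₂g² eg⁰: CFSE = -0.8 × 15380 = -12304 cm⁻¹.
Tetrahedral e² t₂⁰ gives -1.2Δₜ = -1.2 × (4/9) × 15380 = -8203 cm⁻¹.
Subtracting, OSPE = -12304 − (-8203) = -4101 cm⁻¹.

-4101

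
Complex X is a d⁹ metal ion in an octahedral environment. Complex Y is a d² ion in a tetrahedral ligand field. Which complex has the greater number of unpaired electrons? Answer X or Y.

Y

X: For octahedral d⁹ the high- and low-spin configurations coincide; t₂g⁶ eg³ → 1 unpaired.
Y: With tetrahedral geometry the complex is necessarily high-spin; e² t₂⁰ → 2 unpaired.
So Y has more unpaired electrons.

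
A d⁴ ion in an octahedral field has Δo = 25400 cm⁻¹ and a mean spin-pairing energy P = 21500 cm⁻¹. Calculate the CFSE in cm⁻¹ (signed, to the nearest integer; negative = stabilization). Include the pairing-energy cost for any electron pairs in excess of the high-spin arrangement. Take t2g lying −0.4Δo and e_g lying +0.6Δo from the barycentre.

With Δo > P the complex is low-spin.
Filling d⁴ accordingly: t2g^4 e_g^0.
Orbital CFSE = -1.6Δo = -1.6 × 25400 = -40640 cm⁻¹.
Excess pairs vs high-spin: 1 − 0 = 1; pairing cost = +21500 cm⁻¹.
Net CFSE = -40640 + 21500 = -19140 cm⁻¹.

-19140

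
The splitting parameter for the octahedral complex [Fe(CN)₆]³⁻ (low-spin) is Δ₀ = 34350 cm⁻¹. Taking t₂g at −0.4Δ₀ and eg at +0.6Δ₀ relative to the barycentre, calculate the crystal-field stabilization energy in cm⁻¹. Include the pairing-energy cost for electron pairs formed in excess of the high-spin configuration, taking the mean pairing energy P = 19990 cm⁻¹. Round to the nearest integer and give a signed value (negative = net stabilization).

Each CN⁻ contributes -1; 6 × (-1) = -6. With overall charge -3, Fe is in the +3 oxidation state.
Fe sits in group 8; removing 3 electrons leaves Fe³⁺ with 8 − 3 = 5 d electrons.
Configuration: t₂g⁵ eg⁰.
Orbital CFSE = 5(-0.4) + 0(0.6) = -2.0Δ₀ = -2.0 × 34350 = -68700 cm⁻¹.
Relative to high-spin t₂g³ eg² (0 paired), the low-spin configuration has 2 additional pairs, contributing +2 × 19990 = +39980 cm⁻¹.
Net CFSE = -68700 + 39980 = -28720 cm⁻¹.

-28720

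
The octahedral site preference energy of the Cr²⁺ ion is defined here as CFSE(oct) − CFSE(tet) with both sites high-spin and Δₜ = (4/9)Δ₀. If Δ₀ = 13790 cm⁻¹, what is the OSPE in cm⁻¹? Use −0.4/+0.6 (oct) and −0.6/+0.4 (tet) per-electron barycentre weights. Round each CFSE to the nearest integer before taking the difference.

Cr is in group 6, so Cr²⁺ is d⁴ (6 − 2 = 4).
In an octahedral site d⁴ (HS) is t₂g³ eg¹, giving CFSE(oct) = -0.6Δ₀ = -8274 cm⁻¹.
Tetrahedral: e² t₂², CFSE = 2(−0.6) + 2(+0.4) = -0.4Δₜ = -0.4 × (4/9) × 13790 = -2452 cm⁻¹.
OSPE = CFSE(oct) − CFSE(tet) = -8274 − (-2452) = -5822 cm⁻¹.

-5822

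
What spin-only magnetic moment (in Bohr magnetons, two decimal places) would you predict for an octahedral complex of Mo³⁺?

3.87 Bohr magnetons

Mo³⁺: group 6, so d-count = 6 − 3 = 3.
For octahedral d³ the high- and low-spin configurations coincide.
Configuration: t₂g³ eg⁰ → 3 unpaired electrons.
μ(spin-only) = √[3(3+2)] = √15 ≈ 3.87 Bohr magnetons.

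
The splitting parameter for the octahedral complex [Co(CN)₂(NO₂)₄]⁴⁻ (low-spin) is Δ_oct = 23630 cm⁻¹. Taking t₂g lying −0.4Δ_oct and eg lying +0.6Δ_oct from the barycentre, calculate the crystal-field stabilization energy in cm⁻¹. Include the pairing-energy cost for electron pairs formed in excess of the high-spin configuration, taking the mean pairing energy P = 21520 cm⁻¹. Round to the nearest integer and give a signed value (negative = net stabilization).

Ligand charges: 2×(-1) from CN⁻ and 4×(-1) from NO₂⁻ sum to -6; with overall charge -4, Co is +2.
Co is in group 9, so Co²⁺ is d⁷ (9 − 2 = 7).
Electron filling gives t₂g⁶ eg¹.
CFSE(orbital) = 6×(-0.4Δ_oct) + 1×(0.6Δ_oct) = -1.8Δ_oct; with Δ_oct = 23630 cm⁻¹ that is -42534 cm⁻¹.
High-spin d⁷ would be t₂g⁵ eg² with 2 pairs; low-spin has 3, so 1 excess pair costs +1P = +21520 cm⁻¹.
Net CFSE = -42534 + 21520 = -21014 cm⁻¹.

-21014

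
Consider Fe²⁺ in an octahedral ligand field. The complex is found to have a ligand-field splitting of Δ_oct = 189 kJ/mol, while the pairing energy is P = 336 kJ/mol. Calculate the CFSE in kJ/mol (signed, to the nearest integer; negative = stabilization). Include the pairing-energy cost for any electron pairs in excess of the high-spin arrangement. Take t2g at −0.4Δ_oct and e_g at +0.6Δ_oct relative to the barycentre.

-76

Fe is in group 8, so Fe²⁺ is d⁶ (8 − 2 = 6).
Since Δ_oct = 189 kJ/mol < P = 336 kJ/mol, the complex adopts the high-spin configuration.
Configuration: t2g^4 e_g^2.
Orbital CFSE = -0.4Δ_oct = -0.4 × 189 = -76 kJ/mol.
High-spin has no excess pairs, so no pairing correction applies.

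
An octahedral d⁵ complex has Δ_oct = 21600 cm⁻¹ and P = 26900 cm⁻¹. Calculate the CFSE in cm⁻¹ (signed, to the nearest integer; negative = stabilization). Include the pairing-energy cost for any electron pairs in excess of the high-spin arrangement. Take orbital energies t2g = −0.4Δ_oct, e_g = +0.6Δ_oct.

0

Δ_oct < P, so pairing is avoided: the ground state is high-spin.
That gives t2g^3 e_g^2.
Orbital CFSE = 0.0Δ_oct = 0.0 × 21600 = 0 cm⁻¹.
High-spin has no excess pairs, so no pairing correction applies.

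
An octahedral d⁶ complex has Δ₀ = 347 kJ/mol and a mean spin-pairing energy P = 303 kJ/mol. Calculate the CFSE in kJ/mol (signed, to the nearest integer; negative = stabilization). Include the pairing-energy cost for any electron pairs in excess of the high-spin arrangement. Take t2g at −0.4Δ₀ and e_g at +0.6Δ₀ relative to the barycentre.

-227

Since Δ₀ = 347 kJ/mol > P = 303 kJ/mol, the complex adopts the low-spin configuration.
Configuration: t2g^6 e_g^0.
Orbital CFSE = -2.4Δ₀ = -2.4 × 347 = -833 kJ/mol.
Excess pairs vs high-spin: 3 − 1 = 2; pairing cost = +606 kJ/mol.
Net CFSE = -833 + 606 = -227 kJ/mol.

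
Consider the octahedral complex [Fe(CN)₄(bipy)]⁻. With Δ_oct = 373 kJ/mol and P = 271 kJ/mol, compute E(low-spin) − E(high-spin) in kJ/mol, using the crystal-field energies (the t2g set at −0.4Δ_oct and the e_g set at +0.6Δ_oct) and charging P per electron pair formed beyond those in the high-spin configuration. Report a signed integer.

-204

Ligand charges: 4×(-1) from CN⁻ and 1×(+0) from bipy sum to -4; with overall charge -1, Fe is +3.
Group 8 minus oxidation state +3 gives a d⁵ configuration for Fe³⁺.
In the high-spin limit (t2g^3 e_g^2) the orbital term is 0.0Δ_oct = 0 kJ/mol, with no excess pairing.
For low-spin the configuration is t2g^5 e_g^0: orbital energy -2.0 × 373 = -746 kJ/mol, and 2 additional pairs relative to high-spin add 542 kJ/mol, giving -204 kJ/mol.
Thus E(LS) − E(HS) = -204 kJ/mol.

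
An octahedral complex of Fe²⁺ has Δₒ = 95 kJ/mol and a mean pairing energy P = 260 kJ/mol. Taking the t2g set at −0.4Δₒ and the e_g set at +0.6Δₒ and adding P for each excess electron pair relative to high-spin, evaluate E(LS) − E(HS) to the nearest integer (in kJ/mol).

Group 8 minus oxidation state +2 gives a d⁶ configuration for Fe²⁺.
In the high-spin limit (t2g^4 e_g^2) the orbital term is -0.4Δₒ = -38 kJ/mol, with no excess pairing.
For low-spin the configuration is t2g^6 e_g^0: orbital energy -2.4 × 95 = -228 kJ/mol, and 2 additional pairs relative to high-spin add 520 kJ/mol, giving 292 kJ/mol.
E(LS) − E(HS) = 292 − (-38) = 330 kJ/mol.

330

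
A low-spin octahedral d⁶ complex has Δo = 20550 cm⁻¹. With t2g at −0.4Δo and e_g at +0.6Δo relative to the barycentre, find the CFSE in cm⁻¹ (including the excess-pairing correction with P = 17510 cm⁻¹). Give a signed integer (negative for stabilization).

Configuration: t2g^6 e_g^0.
The orbital stabilization is -2.4Δo = -2.4 × 20550 = -49320 cm⁻¹.
High-spin d⁶ would be t2g^4 e_g^2 with 1 pair; low-spin has 3, so 2 excess pairs cost +2P = +35020 cm⁻¹.
Overall CFSE = -49320 + 35020 = -14300 cm⁻¹.

-14300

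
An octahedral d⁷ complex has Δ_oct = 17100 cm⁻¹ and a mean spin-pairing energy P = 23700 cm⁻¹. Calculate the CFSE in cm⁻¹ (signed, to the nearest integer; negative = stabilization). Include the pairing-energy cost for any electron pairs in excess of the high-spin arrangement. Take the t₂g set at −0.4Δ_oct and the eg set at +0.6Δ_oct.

Since Δ_oct = 17100 cm⁻¹ < P = 23700 cm⁻¹, the complex adopts the high-spin configuration.
Filling d⁷ accordingly: t₂g⁵ eg².
Orbital CFSE = -0.8Δ_oct = -0.8 × 17100 = -13680 cm⁻¹.
High-spin has no excess pairs, so no pairing correction applies.

-13680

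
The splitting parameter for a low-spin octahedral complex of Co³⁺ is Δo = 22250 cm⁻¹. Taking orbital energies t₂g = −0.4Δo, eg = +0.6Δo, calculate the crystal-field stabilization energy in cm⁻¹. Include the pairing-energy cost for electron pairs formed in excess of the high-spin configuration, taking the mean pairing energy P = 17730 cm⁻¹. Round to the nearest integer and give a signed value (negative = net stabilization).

Co³⁺: group 9, so d-count = 9 − 3 = 6.
The d⁶ electrons fill as t₂g⁶ eg⁰.
The orbital stabilization is -2.4Δo = -2.4 × 22250 = -53400 cm⁻¹.
Pairing penalty: 3 pairs vs 1 in the high-spin reference → 2 extra × P = 35460 cm⁻¹.
Net CFSE = -53400 + 35460 = -17940 cm⁻¹.

-17940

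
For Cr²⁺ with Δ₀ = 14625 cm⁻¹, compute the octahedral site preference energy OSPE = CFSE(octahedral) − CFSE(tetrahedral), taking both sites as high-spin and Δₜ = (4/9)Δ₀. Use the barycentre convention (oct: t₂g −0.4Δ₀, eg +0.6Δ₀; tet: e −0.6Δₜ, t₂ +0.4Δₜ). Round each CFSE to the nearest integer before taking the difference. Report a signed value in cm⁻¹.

-6175

Cr sits in group 6; removing 2 electrons leaves Cr²⁺ with 6 − 2 = 4 d electrons.
Octahedral high-spin t2g^3 e_g^1: CFSE = -0.6 × 14625 = -8775 cm⁻¹.
Tetrahedral: e^2 t2^2, CFSE = 2(−0.6) + 2(+0.4) = -0.4Δₜ = -0.4 × (4/9) × 14625 = -2600 cm⁻¹.
OSPE = CFSE(oct) − CFSE(tet) = -8775 − (-2600) = -6175 cm⁻¹.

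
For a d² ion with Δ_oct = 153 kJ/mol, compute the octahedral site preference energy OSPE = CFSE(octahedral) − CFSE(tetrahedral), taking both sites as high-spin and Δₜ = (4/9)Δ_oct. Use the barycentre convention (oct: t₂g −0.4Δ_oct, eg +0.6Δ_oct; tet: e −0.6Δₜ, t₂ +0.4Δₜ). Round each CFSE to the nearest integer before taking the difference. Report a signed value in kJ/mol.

-40

In an octahedral site d² (HS) is t₂g² eg⁰, giving CFSE(oct) = -0.8Δ_oct = -122 kJ/mol.
Tetrahedral e² t₂⁰ gives -1.2Δₜ = -1.2 × (4/9) × 153 = -82 kJ/mol.
Subtracting, OSPE = -122 − (-82) = -40 kJ/mol.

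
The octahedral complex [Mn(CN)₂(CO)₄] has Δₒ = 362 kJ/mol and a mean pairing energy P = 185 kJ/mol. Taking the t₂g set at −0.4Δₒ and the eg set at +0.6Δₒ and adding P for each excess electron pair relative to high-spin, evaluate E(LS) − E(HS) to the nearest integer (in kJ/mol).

-354

Ligand charges: 2×(-1) from CN⁻ and 4×(+0) from CO sum to -2; with overall charge +0, Mn is +2.
Mn²⁺: group 7, so d-count = 7 − 2 = 5.
High-spin d⁵ fills as t₂g³ eg² with CFSE 3(−0.4) + 2(+0.6) = 0.0Δₒ = 0 kJ/mol.
Low-spin t₂g⁵ eg⁰ gives -2.0Δₒ = -724 kJ/mol, but forming 2 extra pairs costs 2P = 370 kJ/mol, so E(LS) = -724 + 370 = -354 kJ/mol.
Thus E(LS) − E(HS) = -354 kJ/mol.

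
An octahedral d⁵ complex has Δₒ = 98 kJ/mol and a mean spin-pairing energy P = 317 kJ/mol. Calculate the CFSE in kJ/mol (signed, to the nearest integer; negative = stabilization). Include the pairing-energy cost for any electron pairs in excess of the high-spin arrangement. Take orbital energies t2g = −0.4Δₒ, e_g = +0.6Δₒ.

With Δₒ < P the complex is high-spin.
That gives t2g^3 e_g^2.
Orbital CFSE = 0.0Δₒ = 0.0 × 98 = 0 kJ/mol.
High-spin has no excess pairs, so no pairing correction applies.

0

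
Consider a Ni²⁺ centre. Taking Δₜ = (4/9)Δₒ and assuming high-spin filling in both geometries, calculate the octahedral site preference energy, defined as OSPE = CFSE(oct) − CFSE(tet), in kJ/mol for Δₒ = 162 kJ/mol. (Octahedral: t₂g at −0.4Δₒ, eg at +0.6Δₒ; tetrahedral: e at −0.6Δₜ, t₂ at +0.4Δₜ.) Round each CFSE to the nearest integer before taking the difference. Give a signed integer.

-136

Group 10 minus oxidation state +2 gives a d⁸ configuration for Ni²⁺.
In an octahedral site d⁸ (HS) is t₂g⁶ eg², giving CFSE(oct) = -1.2Δₒ = -194 kJ/mol.
Tetrahedral e⁴ t₂⁴ gives -0.8Δₜ = -0.8 × (4/9) × 162 = -58 kJ/mol.
Subtracting, OSPE = -194 − (-58) = -136 kJ/mol.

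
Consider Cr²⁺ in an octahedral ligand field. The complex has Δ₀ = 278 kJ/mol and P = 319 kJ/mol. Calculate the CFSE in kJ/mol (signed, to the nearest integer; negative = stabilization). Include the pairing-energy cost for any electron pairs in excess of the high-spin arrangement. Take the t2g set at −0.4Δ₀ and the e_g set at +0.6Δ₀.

-167

Cr sits in group 6; removing 2 electrons leaves Cr²⁺ with 6 − 2 = 4 d electrons.
Here Δ₀ < P (278 < 319), so the high-spin state is favoured.
Configuration: t2g^3 e_g^1.
Orbital CFSE = -0.6Δ₀ = -0.6 × 278 = -167 kJ/mol.
High-spin has no excess pairs, so no pairing correction applies.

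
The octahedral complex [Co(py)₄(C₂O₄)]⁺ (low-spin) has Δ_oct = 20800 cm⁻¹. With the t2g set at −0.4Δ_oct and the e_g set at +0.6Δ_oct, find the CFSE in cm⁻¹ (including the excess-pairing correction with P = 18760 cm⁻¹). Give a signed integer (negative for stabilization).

Ligand charges: 4×(+0) from py and 1×(-2) from C₂O₄²⁻ sum to -2; with overall charge +1, Co is +3.
Co is in group 9, so Co³⁺ is d⁶ (9 − 3 = 6).
Configuration: t2g^6 e_g^0.
CFSE(orbital) = 6×(-0.4Δ_oct) + 0×(0.6Δ_oct) = -2.4Δ_oct; with Δ_oct = 20800 cm⁻¹ that is -49920 cm⁻¹.
High-spin d⁶ would be t2g^4 e_g^2 with 1 pair; low-spin has 3, so 2 excess pairs cost +2P = +37520 cm⁻¹.
Net CFSE = -49920 + 37520 = -12400 cm⁻¹.

-12400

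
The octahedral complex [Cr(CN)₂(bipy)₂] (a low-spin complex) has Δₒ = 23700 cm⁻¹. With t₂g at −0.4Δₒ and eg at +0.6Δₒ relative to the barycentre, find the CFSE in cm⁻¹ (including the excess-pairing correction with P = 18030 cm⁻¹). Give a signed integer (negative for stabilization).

Ligand charges: 2×(-1) from CN⁻ and 2×(+0) from bipy sum to -2; with overall charge +0, Cr is +2.
Cr²⁺: group 6, so d-count = 6 − 2 = 4.
Configuration: t₂g⁴ eg⁰.
Orbital CFSE = 4(-0.4) + 0(0.6) = -1.6Δₒ = -1.6 × 23700 = -37920 cm⁻¹.
Pairing penalty: 1 pair vs 0 in the high-spin reference → 1 extra × P = 18030 cm⁻¹.
Overall CFSE = -37920 + 18030 = -19890 cm⁻¹.

-19890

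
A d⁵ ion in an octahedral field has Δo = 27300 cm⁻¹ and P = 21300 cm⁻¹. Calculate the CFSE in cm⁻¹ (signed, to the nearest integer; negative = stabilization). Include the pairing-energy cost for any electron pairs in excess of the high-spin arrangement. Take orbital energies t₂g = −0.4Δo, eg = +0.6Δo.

-12000

Here Δo > P (27300 > 21300), so the low-spin state is favoured.
Filling d⁵ accordingly: t₂g⁵ eg⁰.
Orbital CFSE = -2.0Δo = -2.0 × 27300 = -54600 cm⁻¹.
Excess pairs vs high-spin: 2 − 0 = 2; pairing cost = +42600 cm⁻¹.
Net CFSE = -54600 + 42600 = -12000 cm⁻¹.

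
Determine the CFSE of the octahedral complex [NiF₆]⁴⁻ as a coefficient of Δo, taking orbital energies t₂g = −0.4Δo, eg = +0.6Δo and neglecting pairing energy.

-1.2 Δo

Each F⁻ contributes -1; 6 × (-1) = -6. With overall charge -4, Ni is in the +2 oxidation state.
Ni²⁺: group 10, so d-count = 10 − 2 = 8.
For octahedral d⁸ the high- and low-spin configurations coincide.
Configuration: t₂g⁶ eg².
CFSE = 6(-0.4Δo) + 2(0.6Δo) = -2.4Δo + 1.2Δo = -1.2Δo.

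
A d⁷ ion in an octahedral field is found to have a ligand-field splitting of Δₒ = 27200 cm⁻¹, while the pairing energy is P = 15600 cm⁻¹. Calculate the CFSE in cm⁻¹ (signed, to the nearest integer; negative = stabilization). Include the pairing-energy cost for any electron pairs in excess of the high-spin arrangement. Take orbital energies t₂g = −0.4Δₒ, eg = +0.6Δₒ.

-33360

Δₒ > P, so pairing is preferred: the ground state is low-spin.
Configuration: t₂g⁶ eg¹.
Orbital CFSE = -1.8Δₒ = -1.8 × 27200 = -48960 cm⁻¹.
Excess pairs vs high-spin: 3 − 2 = 1; pairing cost = +15600 cm⁻¹.
Net CFSE = -48960 + 15600 = -33360 cm⁻¹.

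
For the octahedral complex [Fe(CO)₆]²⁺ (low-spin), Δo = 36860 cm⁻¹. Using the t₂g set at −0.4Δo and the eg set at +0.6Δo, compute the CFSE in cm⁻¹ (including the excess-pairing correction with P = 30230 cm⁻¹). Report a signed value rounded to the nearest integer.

-28004

CO is neutral, so the +2 overall charge sits on Fe: oxidation state +2.
Fe²⁺: group 8, so d-count = 8 − 2 = 6.
Electron filling gives t₂g⁶ eg⁰.
Orbital CFSE = 6(-0.4) + 0(0.6) = -2.4Δo = -2.4 × 36860 = -88464 cm⁻¹.
Pairing penalty: 3 pairs vs 1 in the high-spin reference → 2 extra × P = 60460 cm⁻¹.
Combining: -88464 + 60460 = -28004 cm⁻¹.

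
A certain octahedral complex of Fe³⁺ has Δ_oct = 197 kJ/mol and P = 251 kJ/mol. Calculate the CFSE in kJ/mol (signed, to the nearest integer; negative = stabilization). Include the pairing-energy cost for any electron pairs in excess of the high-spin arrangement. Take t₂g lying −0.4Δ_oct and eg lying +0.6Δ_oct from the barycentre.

Fe is in group 8, so Fe³⁺ is d⁵ (8 − 3 = 5).
With Δ_oct < P the complex is high-spin.
Filling d⁵ accordingly: t₂g³ eg².
Orbital CFSE = 0.0Δ_oct = 0.0 × 197 = 0 kJ/mol.
High-spin has no excess pairs, so no pairing correction applies.

0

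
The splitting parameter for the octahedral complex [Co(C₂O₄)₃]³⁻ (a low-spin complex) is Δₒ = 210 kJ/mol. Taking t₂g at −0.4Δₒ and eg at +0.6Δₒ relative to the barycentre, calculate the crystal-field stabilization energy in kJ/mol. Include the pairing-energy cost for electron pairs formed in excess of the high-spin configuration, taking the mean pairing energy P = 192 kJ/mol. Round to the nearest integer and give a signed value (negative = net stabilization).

-120

Each C₂O₄²⁻ contributes -2; 3 × (-2) = -6. With overall charge -3, Co is in the +3 oxidation state.
Co is in group 9, so Co³⁺ is d⁶ (9 − 3 = 6).
Electron filling gives t₂g⁶ eg⁰.
CFSE(orbital) = 6×(-0.4Δₒ) + 0×(0.6Δₒ) = -2.4Δₒ; with Δₒ = 210 kJ/mol that is -504 kJ/mol.
Pairing penalty: 3 pairs vs 1 in the high-spin reference → 2 extra × P = 384 kJ/mol.
Net CFSE = -504 + 384 = -120 kJ/mol.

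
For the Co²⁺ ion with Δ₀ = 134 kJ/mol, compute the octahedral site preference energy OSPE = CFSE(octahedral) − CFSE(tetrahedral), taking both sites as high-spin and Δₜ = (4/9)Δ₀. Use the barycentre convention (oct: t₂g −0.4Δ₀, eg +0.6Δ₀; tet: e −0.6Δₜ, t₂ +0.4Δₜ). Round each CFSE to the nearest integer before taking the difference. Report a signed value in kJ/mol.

-36

Group 9 minus oxidation state +2 gives a d⁷ configuration for Co²⁺.
In an octahedral site d⁷ (HS) is t₂g⁵ eg², giving CFSE(oct) = -0.8Δ₀ = -107 kJ/mol.
Tetrahedral e⁴ t₂³ gives -1.2Δₜ = -1.2 × (4/9) × 134 = -71 kJ/mol.
OSPE = -107 − (-71) = -36 kJ/mol.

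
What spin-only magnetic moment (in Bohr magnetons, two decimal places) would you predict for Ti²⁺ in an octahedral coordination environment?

Group 4 minus oxidation state +2 gives a d² configuration for Ti²⁺.
For octahedral d² the high- and low-spin configurations coincide.
Configuration: t₂g² eg⁰ → 2 unpaired electrons.
μ(spin-only) = √[2(2+2)] = √8 ≈ 2.83 Bohr magnetons.

2.83 Bohr magnetons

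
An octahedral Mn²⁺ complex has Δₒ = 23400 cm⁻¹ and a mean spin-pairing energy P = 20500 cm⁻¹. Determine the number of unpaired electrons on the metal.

1

Mn sits in group 7; removing 2 electrons leaves Mn²⁺ with 7 − 2 = 5 d electrons.
Here Δₒ > P (23400 > 20500), so the low-spin state is favoured.
That gives t₂g⁵ eg⁰.
Unpaired electrons: 1.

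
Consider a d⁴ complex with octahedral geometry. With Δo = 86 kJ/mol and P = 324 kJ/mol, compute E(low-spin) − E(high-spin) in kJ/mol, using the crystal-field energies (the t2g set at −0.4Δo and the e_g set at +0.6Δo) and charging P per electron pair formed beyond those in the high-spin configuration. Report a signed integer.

High-spin: t2g^3 e_g^1, CFSE = -0.6Δo = -52 kJ/mol.
Low-spin t2g^4 e_g^0 gives -1.6Δo = -138 kJ/mol, but forming 1 extra pair costs 1P = 324 kJ/mol, so E(LS) = -138 + 324 = 186 kJ/mol.
Thus E(LS) − E(HS) = 238 kJ/mol.

238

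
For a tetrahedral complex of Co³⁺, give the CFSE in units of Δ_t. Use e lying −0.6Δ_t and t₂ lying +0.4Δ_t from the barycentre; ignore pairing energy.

Co is in group 9, so Co³⁺ is d⁶ (9 − 3 = 6).
With tetrahedral geometry the complex is necessarily high-spin.
Configuration: e³ t₂³.
CFSE = 3(-0.6Δ_t) + 3(0.4Δ_t) = -1.8Δ_t + 1.2Δ_t = -0.6Δ_t.

-0.6 Δ_t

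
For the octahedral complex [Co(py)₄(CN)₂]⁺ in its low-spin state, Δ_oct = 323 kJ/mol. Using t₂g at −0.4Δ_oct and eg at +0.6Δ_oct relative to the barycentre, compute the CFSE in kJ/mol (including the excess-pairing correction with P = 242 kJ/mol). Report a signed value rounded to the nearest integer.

Ligand charges: 4×(+0) from py and 2×(-1) from CN⁻ sum to -2; with overall charge +1, Co is +3.
Co is in group 9, so Co³⁺ is d⁶ (9 − 3 = 6).
Electron filling gives t₂g⁶ eg⁰.
The orbital stabilization is -2.4Δ_oct = -2.4 × 323 = -775 kJ/mol.
Relative to high-spin t₂g⁴ eg² (1 paired), the low-spin configuration has 2 additional pairs, contributing +2 × 242 = +484 kJ/mol.
Overall CFSE = -775 + 484 = -291 kJ/mol.

-291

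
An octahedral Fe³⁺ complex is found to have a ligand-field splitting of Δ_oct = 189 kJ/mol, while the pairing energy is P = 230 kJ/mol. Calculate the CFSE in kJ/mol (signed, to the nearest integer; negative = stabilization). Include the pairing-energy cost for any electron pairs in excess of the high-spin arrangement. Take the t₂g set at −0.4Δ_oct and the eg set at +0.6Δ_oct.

0

Group 8 minus oxidation state +3 gives a d⁵ configuration for Fe³⁺.
With Δ_oct < P the complex is high-spin.
Configuration: t₂g³ eg².
Orbital CFSE = 0.0Δ_oct = 0.0 × 189 = 0 kJ/mol.
High-spin has no excess pairs, so no pairing correction applies.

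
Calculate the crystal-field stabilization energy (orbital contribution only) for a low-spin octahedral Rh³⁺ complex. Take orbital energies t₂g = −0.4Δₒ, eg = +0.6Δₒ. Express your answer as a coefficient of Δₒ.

-2.4 Δₒ

Rh³⁺: group 9, so d-count = 9 − 3 = 6.
Configuration: t₂g⁶ eg⁰.
CFSE = 6(-0.4Δₒ) + 0(0.6Δₒ) = -2.4Δₒ + 0.0Δₒ = -2.4Δₒ.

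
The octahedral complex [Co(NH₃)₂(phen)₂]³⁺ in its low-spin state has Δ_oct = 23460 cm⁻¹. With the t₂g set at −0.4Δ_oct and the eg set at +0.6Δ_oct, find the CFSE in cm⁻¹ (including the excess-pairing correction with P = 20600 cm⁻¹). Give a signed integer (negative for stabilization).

Ligand charges: 2×(+0) from NH₃ and 2×(+0) from phen sum to +0; with overall charge +3, Co is +3.
Co sits in group 9; removing 3 electrons leaves Co³⁺ with 9 − 3 = 6 d electrons.
Electron filling gives t₂g⁶ eg⁰.
The orbital stabilization is -2.4Δ_oct = -2.4 × 23460 = -56304 cm⁻¹.
Relative to high-spin t₂g⁴ eg² (1 paired), the low-spin configuration has 2 additional pairs, contributing +2 × 20600 = +41200 cm⁻¹.
Combining: -56304 + 41200 = -15104 cm⁻¹.

-15104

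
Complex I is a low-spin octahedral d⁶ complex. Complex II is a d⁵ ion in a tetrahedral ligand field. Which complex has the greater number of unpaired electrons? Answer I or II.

I: t₂g⁶ eg⁰ → 0 unpaired.
II: Tetrahedral fields are weak (Δₜ ≈ 4/9 Δₒ), so electrons fill high-spin; e² t₂³ → 5 unpaired.
So II has more unpaired electrons.

II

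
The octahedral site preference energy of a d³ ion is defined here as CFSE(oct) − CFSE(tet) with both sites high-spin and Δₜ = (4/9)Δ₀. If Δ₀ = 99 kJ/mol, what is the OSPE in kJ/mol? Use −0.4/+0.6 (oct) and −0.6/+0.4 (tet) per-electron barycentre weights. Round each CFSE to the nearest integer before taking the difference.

Octahedral high-spin t2g^3 e_g^0: CFSE = -1.2 × 99 = -119 kJ/mol.
In a tetrahedral site the filling is e^2 t2^1: CFSE(tet) = -0.8Δₜ = -0.8 × (4/9)(99) = -35 kJ/mol.
OSPE = CFSE(oct) − CFSE(tet) = -119 − (-35) = -84 kJ/mol.

-84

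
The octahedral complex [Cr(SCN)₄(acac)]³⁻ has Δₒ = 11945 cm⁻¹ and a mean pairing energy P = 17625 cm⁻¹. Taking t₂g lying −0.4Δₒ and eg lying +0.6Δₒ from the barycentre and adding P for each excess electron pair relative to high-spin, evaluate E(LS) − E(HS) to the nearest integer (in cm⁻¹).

5680

Ligand charges: 4×(-1) from SCN⁻ and 1×(-1) from acac⁻ sum to -5; with overall charge -3, Cr is +2.
Cr sits in group 6; removing 2 electrons leaves Cr²⁺ with 6 − 2 = 4 d electrons.
In the high-spin limit (t₂g³ eg¹) the orbital term is -0.6Δₒ = -7167 cm⁻¹, with no excess pairing.
Low-spin t₂g⁴ eg⁰ gives -1.6Δₒ = -19112 cm⁻¹, but forming 1 extra pair costs 1P = 17625 cm⁻¹, so E(LS) = -19112 + 17625 = -1487 cm⁻¹.
E(LS) − E(HS) = -1487 − (-7167) = 5680 cm⁻¹.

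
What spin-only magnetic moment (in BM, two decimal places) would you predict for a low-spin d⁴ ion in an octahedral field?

Configuration: t₂g⁴ eg⁰ → 2 unpaired electrons.
μ(spin-only) = √[2(2+2)] = √8 ≈ 2.83 BM.

2.83 BM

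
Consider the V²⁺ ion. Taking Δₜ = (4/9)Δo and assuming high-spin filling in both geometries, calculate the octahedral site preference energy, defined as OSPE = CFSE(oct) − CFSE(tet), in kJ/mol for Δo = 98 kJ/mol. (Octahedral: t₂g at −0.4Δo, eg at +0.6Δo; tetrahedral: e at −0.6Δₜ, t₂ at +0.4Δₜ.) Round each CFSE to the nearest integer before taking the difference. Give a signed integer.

V sits in group 5; removing 2 electrons leaves V²⁺ with 5 − 2 = 3 d electrons.
In an octahedral site d³ (HS) is t₂g³ eg⁰, giving CFSE(oct) = -1.2Δo = -118 kJ/mol.
Tetrahedral: e² t₂¹, CFSE = 2(−0.6) + 1(+0.4) = -0.8Δₜ = -0.8 × (4/9) × 98 = -35 kJ/mol.
OSPE = -118 − (-35) = -83 kJ/mol.

-83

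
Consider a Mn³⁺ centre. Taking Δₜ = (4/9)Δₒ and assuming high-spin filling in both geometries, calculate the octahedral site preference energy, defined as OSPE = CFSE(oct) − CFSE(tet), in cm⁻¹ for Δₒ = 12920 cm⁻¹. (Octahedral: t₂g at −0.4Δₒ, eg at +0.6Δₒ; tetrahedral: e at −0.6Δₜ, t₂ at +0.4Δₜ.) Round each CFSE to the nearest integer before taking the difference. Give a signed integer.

Group 7 minus oxidation state +3 gives a d⁴ configuration for Mn³⁺.
Octahedral high-spin t₂g³ eg¹: CFSE = -0.6 × 12920 = -7752 cm⁻¹.
Tetrahedral: e² t₂², CFSE = 2(−0.6) + 2(+0.4) = -0.4Δₜ = -0.4 × (4/9) × 12920 = -2297 cm⁻¹.
OSPE = -7752 − (-2297) = -5455 cm⁻¹.

-5455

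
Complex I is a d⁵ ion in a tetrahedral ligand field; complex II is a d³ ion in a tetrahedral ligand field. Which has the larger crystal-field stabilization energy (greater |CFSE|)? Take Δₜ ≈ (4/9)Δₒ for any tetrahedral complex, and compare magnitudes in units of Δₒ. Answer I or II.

II

I: Tetrahedral fields are weak (Δₜ ≈ 4/9 Δₒ), so electrons fill high-spin; e² t₂³, CFSE = 0.0Δₜ ≈ 0.00Δₒ.
II: With tetrahedral geometry the complex is necessarily high-spin; e^2 t2^1, CFSE = -0.8Δₜ ≈ -0.36Δₒ.
So II has the larger |CFSE|.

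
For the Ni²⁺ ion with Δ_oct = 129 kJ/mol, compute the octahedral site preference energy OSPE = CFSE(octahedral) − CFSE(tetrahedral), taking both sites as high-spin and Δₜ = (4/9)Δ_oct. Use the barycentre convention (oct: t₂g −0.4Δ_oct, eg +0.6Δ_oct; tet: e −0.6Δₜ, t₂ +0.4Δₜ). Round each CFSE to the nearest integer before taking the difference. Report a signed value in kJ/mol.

-109

Ni²⁺: group 10, so d-count = 10 − 2 = 8.
In an octahedral site d⁸ (HS) is t2g^6 e_g^2, giving CFSE(oct) = -1.2Δ_oct = -155 kJ/mol.
Tetrahedral e^4 t2^4 gives -0.8Δₜ = -0.8 × (4/9) × 129 = -46 kJ/mol.
OSPE = CFSE(oct) − CFSE(tet) = -155 − (-46) = -109 kJ/mol.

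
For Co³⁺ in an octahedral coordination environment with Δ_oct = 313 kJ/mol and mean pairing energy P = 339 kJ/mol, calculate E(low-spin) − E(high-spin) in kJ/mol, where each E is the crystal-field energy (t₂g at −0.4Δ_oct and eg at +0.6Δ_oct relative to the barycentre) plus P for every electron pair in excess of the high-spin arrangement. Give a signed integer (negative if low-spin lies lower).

52

Group 9 minus oxidation state +3 gives a d⁶ configuration for Co³⁺.
High-spin: t₂g⁴ eg², CFSE = -0.4Δ_oct = -125 kJ/mol.
Low-spin: t₂g⁶ eg⁰, orbital CFSE = -2.4Δ_oct = -751 kJ/mol; plus 2 excess pairs × P = +678 kJ/mol; total -73 kJ/mol.
The difference is -73 − (-125) = 52 kJ/mol, so high-spin lies lower.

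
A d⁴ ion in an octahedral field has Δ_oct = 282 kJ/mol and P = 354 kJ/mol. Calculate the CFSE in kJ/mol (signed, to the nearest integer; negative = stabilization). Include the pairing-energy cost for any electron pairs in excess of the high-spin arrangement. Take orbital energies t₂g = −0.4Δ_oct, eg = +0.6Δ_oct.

-169

Here Δ_oct < P (282 < 354), so the high-spin state is favoured.
Filling d⁴ accordingly: t₂g³ eg¹.
Orbital CFSE = -0.6Δ_oct = -0.6 × 282 = -169 kJ/mol.
High-spin has no excess pairs, so no pairing correction applies.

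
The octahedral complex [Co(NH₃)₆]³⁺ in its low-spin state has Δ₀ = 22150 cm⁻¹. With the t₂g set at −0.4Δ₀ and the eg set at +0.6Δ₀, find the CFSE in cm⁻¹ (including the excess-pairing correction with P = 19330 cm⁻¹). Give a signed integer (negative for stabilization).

-14500

NH₃ is neutral, so the +3 overall charge sits on Co: oxidation state +3.
Co is in group 9, so Co³⁺ is d⁶ (9 − 3 = 6).
Configuration: t₂g⁶ eg⁰.
Orbital CFSE = 6(-0.4) + 0(0.6) = -2.4Δ₀ = -2.4 × 22150 = -53160 cm⁻¹.
High-spin d⁶ would be t₂g⁴ eg² with 1 pair; low-spin has 3, so 2 excess pairs cost +2P = +38660 cm⁻¹.
Overall CFSE = -53160 + 38660 = -14500 cm⁻¹.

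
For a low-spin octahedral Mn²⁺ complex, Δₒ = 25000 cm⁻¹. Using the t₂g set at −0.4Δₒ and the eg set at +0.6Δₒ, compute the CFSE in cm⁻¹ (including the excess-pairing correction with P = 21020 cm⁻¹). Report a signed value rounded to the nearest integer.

Mn sits in group 7; removing 2 electrons leaves Mn²⁺ with 7 − 2 = 5 d electrons.
The d⁵ electrons fill as t₂g⁵ eg⁰.
Orbital CFSE = 5(-0.4) + 0(0.6) = -2.0Δₒ = -2.0 × 25000 = -50000 cm⁻¹.
High-spin d⁵ would be t₂g³ eg² with 0 pairs; low-spin has 2, so 2 excess pairs cost +2P = +42040 cm⁻¹.
Net CFSE = -50000 + 42040 = -7960 cm⁻¹.

-7960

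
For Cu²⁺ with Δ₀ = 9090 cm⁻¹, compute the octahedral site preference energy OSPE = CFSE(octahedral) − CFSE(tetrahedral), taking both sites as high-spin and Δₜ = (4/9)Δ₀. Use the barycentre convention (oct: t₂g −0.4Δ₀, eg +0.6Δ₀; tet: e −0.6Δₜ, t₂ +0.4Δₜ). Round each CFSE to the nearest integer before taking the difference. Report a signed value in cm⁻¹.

-3838

Cu is in group 11, so Cu²⁺ is d⁹ (11 − 2 = 9).
Octahedral high-spin t2g^6 e_g^3: CFSE = -0.6 × 9090 = -5454 cm⁻¹.
In a tetrahedral site the filling is e^4 t2^5: CFSE(tet) = -0.4Δₜ = -0.4 × (4/9)(9090) = -1616 cm⁻¹.
OSPE = -5454 − (-1616) = -3838 cm⁻¹.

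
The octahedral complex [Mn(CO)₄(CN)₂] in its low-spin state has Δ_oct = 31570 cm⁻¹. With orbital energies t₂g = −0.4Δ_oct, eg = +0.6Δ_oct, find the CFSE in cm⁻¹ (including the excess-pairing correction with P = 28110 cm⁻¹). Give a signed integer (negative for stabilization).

-6920

Ligand charges: 4×(+0) from CO and 2×(-1) from CN⁻ sum to -2; with overall charge +0, Mn is +2.
Mn²⁺: group 7, so d-count = 7 − 2 = 5.
Configuration: t₂g⁵ eg⁰.
The orbital stabilization is -2.0Δ_oct = -2.0 × 31570 = -63140 cm⁻¹.
High-spin d⁵ would be t₂g³ eg² with 0 pairs; low-spin has 2, so 2 excess pairs cost +2P = +56220 cm⁻¹.
Combining: -63140 + 56220 = -6920 cm⁻¹.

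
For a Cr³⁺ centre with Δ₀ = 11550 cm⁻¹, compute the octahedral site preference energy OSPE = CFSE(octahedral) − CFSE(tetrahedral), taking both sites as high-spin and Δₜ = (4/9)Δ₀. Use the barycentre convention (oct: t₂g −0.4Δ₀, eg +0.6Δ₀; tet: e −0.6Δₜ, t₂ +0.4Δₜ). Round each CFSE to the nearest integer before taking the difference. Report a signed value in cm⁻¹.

Group 6 minus oxidation state +3 gives a d³ configuration for Cr³⁺.
In an octahedral site d³ (HS) is t₂g³ eg⁰, giving CFSE(oct) = -1.2Δ₀ = -13860 cm⁻¹.
Tetrahedral e² t₂¹ gives -0.8Δₜ = -0.8 × (4/9) × 11550 = -4107 cm⁻¹.
OSPE = CFSE(oct) − CFSE(tet) = -13860 − (-4107) = -9753 cm⁻¹.

-9753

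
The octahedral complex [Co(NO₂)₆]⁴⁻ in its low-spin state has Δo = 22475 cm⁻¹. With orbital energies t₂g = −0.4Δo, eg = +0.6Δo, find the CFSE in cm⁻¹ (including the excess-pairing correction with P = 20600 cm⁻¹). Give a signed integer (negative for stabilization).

-19855

Each NO₂⁻ contributes -1; 6 × (-1) = -6. With overall charge -4, Co is in the +2 oxidation state.
Co is in group 9, so Co²⁺ is d⁷ (9 − 2 = 7).
Electron filling gives t₂g⁶ eg¹.
Orbital CFSE = 6(-0.4) + 1(0.6) = -1.8Δo = -1.8 × 22475 = -40455 cm⁻¹.
High-spin d⁷ would be t₂g⁵ eg² with 2 pairs; low-spin has 3, so 1 excess pair costs +1P = +20600 cm⁻¹.
Overall CFSE = -40455 + 20600 = -19855 cm⁻¹.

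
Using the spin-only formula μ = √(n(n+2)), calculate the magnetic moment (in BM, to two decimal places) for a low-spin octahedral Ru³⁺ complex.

1.73 BM

Ru sits in group 8; removing 3 electrons leaves Ru³⁺ with 8 − 3 = 5 d electrons.
Configuration: t₂g⁵ eg⁰ → 1 unpaired electron.
μ(spin-only) = √[1(1+2)] = √3 ≈ 1.73 BM.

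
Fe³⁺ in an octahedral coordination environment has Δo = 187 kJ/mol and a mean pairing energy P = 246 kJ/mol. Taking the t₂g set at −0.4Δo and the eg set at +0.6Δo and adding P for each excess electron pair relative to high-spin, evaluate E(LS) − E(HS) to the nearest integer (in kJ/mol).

118

Fe³⁺: group 8, so d-count = 8 − 3 = 5.
High-spin: t₂g³ eg², CFSE = 0.0Δo = 0 kJ/mol.
Low-spin: t₂g⁵ eg⁰, orbital CFSE = -2.0Δo = -374 kJ/mol; plus 2 excess pairs × P = +492 kJ/mol; total 118 kJ/mol.
The difference is 118 − (0) = 118 kJ/mol, so high-spin lies lower.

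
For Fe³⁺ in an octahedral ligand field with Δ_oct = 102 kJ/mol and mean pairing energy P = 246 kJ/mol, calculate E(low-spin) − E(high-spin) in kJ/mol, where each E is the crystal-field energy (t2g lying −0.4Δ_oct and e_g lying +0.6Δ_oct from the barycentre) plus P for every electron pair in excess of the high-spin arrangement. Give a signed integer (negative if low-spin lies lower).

288

Fe sits in group 8; removing 3 electrons leaves Fe³⁺ with 8 − 3 = 5 d electrons.
High-spin: t2g^3 e_g^2, CFSE = 0.0Δ_oct = 0 kJ/mol.
Low-spin: t2g^5 e_g^0, orbital CFSE = -2.0Δ_oct = -204 kJ/mol; plus 2 excess pairs × P = +492 kJ/mol; total 288 kJ/mol.
Thus E(LS) − E(HS) = 288 kJ/mol.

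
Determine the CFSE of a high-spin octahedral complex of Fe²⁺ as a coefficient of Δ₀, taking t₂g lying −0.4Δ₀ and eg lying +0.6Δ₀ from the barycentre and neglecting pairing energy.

Group 8 minus oxidation state +2 gives a d⁶ configuration for Fe²⁺.
Configuration: t₂g⁴ eg².
CFSE = 4(-0.4Δ₀) + 2(0.6Δ₀) = -1.6Δ₀ + 1.2Δ₀ = -0.4Δ₀.

-0.4 Δ₀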